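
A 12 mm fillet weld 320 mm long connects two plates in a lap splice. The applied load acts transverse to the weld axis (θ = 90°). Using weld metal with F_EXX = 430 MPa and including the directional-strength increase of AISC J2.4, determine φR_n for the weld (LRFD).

t_e = 0.707 × 12 = 8.484 mm; A_we = 8.484 × 320 = 2715 mm².
Directional factor: 1.0 + 0.5 sin^1.5(90°) = 1.5.
F_nw = 0.6 × 430 × 1.5 = 387 MPa.
φR_n = 0.75 × 387 × 2715 × 10⁻³ = 788 kN.

φR_n ≈ 788 kN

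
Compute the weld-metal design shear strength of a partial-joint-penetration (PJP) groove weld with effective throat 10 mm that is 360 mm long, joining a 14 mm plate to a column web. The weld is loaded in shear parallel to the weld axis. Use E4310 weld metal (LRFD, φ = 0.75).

E43XX → F_EXX = 430 MPa.
Effective throat (given) t_e = 10 mm.
A_we = 10 × 360 = 3600 mm².
F_nw = 0.6 F_EXX = 258 MPa.
φR_n = 0.75 × 258 × 3600 × 10⁻³ = 696.6 kN.

φR_n ≈ 697 kN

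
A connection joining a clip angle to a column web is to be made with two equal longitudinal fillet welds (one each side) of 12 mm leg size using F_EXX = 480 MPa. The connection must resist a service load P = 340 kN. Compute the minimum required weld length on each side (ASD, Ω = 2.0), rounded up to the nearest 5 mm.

L = 140 mm on each side

Throat t_e = 0.707 × 12 = 8.484 mm.
r_n/Ω = (0.6 × 480 × 8.484) / 2.0 = 1222 N/mm = 1.222 kN/mm.
L_req = P / (r_n/Ω) = 340 / 1.222 = 278.3 mm total.
Per side: 278.3 / 2 = 139.2 mm.
Round up → use L = 140 mm on each side.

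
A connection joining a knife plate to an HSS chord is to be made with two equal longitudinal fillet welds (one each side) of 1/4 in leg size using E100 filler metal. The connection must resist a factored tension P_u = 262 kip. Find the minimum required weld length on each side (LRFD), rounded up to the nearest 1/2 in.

E100XX → F_EXX = 100 ksi.
Throat t_e = 0.707 × 0.25 = 0.1767 in.
φr_n = 0.75 × 0.6 × 100 × 0.1767 = 7.954 kip/in.
L_req = P_u / φr_n = 262 / 7.954 = 32.94 in total.
Per side: 32.94 / 2 = 16.47 in.
Round up → use L = 16.5 in on each side.

L = 16.5 in on each side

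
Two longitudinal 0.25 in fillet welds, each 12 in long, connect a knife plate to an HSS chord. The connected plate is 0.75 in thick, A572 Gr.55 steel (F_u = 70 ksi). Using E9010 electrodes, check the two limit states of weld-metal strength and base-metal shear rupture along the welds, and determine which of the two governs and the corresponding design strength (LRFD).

E90XX → F_EXX = 90 ksi.
t_e = 0.707 × 0.25 = 0.1767 in; L = 24 in.
Weld metal: φR_n = 0.75 × 0.6 × 90 × 0.1767 × 24 = 171.8 kips.
Base metal (shear rupture): φR_n = 0.75 × 0.6 × 70 × 0.75 × 24 = 567 kips.
Governing: weld metal.

φR_n ≈ 172 kips (weld metal governs)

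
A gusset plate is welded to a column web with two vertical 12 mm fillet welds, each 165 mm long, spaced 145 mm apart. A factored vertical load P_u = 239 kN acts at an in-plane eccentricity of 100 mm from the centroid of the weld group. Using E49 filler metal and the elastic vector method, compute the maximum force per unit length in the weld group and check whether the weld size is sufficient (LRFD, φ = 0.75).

f_max ≈ 1630 N/mm; adequate

E49XX → F_EXX = 490 MPa.
Total weld length L_w = 330 mm. Treat welds as unit-width lines.
Polar moment about centroid: J = 2[d³/12 + d(b/2)²] = 2[165³/12 + 165×72.5²] = 2483000 mm³.
Direct shear f_v = P/L_w = 239×10³ / 330 = 724.2 N/mm (vertical).
Torsion M = P·e = 239×10³ × 100 = 23900000 N·mm.
Critical point at (x, y) = (72.5, 82.5) from centroid. f_tx = M·y/J = 794 N/mm; f_ty = M·x/J = 697.8 N/mm.
Resultant f_max = √[f_tx² + (f_v + f_ty)²] = √[794² + (724.2 + 697.8)²] = 1629 N/mm.
Capacity per unit length: φr_n = 0.75 × 0.6 × 490 × (0.707 × 12) = 1871 N/mm.
1629 ≤ 1871 → adequate.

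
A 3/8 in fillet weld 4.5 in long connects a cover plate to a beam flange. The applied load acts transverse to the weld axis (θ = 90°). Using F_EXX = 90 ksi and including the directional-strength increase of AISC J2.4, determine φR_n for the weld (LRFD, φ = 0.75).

t_e = 0.707 × 0.375 = 0.2651 in; A_we = 0.2651 × 4.5 = 1.193 in².
Directional factor: 1.0 + 0.5 sin^1.5(90°) = 1.5.
F_nw = 0.6 × 90 × 1.5 = 81 ksi.
φR_n = 0.75 × 81 × 1.193 = 72.48 kips.

φR_n ≈ 72.5 kips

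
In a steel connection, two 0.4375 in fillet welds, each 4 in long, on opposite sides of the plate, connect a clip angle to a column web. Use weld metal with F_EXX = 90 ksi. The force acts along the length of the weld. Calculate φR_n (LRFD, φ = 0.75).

Effective throat t_e = 0.707 × 0.4375 = 0.3093 in.
Total length L = 8 in; A_we = 0.3093 × 8 = 2.474 in².
F_nw = 0.6 F_EXX = 0.6 × 90 = 54 ksi.
φR_n = 0.75 × 54 × 2.474 = 100.2 kip.

φR_n ≈ 100 kip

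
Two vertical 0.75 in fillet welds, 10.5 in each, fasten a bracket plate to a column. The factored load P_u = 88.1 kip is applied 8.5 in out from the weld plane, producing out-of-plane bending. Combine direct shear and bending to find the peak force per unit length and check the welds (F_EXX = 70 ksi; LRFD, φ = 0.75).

L_w = 2 × 10.5 = 21 in; section modulus (unit throat) S = 2 × L²/6 = 36.75 in².
Direct shear f_v = P/L_w = 88.1/21 = 4.195 kip/in.
Moment M = P × e = 88.1 × 8.5 = 748.85 kip·in; bending f_b = M/S = 20.38 kip/in.
f_max = √(f_v² + f_b²) = √(4.195² + 20.38²) = 20.8 kip/in.
φr_n = 0.75 × 0.6 × 70 × (0.707 × 0.75) = 16.7 kip/in → NOT adequate.

f_max ≈ 20.8 kip/in; NOT adequate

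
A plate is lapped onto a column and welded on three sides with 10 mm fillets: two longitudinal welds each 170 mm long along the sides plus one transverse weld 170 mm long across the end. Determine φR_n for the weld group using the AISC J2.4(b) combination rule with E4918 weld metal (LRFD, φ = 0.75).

E49XX → F_EXX = 490 MPa.
t_e = 0.707 × 10 = 7.07 mm.
R_nwl = 0.6 × 490 × 7.07 × 340 × 10⁻³ = 706.7 kN (longitudinal, 2 welds).
R_nwt = 0.6 × 490 × 7.07 × 170 × 10⁻³ = 353.4 kN (transverse, base value).
(i) R_nwl + R_nwt = 1060 kN; (ii) 0.85 R_nwl + 1.5 R_nwt = 1131 kN.
R_n = max = 1131 kN [governs: (ii)]; φR_n = 848.1 kN.

φR_n ≈ 848 kN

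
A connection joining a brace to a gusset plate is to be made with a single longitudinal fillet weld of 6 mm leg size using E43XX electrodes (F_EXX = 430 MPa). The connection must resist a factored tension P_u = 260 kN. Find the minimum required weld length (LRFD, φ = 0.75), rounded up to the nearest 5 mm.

Throat t_e = 0.707 × 6 = 4.242 mm.
φr_n = 0.75 × 0.6 × 430 × 4.242 × 10⁻³ = 0.8208 kN/mm.
L_req = P_u / φr_n = 260 / 0.8208 = 316.8 mm total.
Round up → use L = 320 mm.

L = 320 mm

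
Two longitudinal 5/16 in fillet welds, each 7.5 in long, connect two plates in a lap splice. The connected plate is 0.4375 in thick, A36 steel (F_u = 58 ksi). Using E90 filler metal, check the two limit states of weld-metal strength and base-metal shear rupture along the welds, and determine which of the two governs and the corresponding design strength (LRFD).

E90XX → F_EXX = 90 ksi.
t_e = 0.707 × 0.3125 = 0.2209 in; L = 15 in.
Weld metal: φR_n = 0.75 × 0.6 × 90 × 0.2209 × 15 = 134.2 kip.
Base metal (shear rupture): φR_n = 0.75 × 0.6 × 58 × 0.4375 × 15 = 171.3 kip.
Governing: weld metal.

φR_n ≈ 134 kip (weld metal governs)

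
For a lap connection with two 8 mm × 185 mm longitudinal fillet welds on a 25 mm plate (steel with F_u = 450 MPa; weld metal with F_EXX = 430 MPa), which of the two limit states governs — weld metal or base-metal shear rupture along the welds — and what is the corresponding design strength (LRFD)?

φR_n ≈ 405 kN (weld metal governs)

t_e = 0.707 × 8 = 5.656 mm; L = 370 mm.
Weld metal: φR_n = 0.75 × 0.6 × 430 × 5.656 × 370 × 10⁻³ = 404.9 kN.
Base metal (shear rupture): φR_n = 0.75 × 0.6 × 450 × 25 × 370 × 10⁻³ = 1873 kN.
Governing: weld metal.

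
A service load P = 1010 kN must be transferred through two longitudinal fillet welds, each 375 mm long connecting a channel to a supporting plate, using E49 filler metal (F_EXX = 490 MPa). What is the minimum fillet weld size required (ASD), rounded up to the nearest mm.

w = 13 mm

Total weld length L = 750 mm.
Required throat t_e = P × Ω / (0.6 F_EXX × L) = 1010 × 2.0 / (0.6 × 490 × 750 × 10⁻³) = 9.161 mm.
Required leg w = t_e / 0.707 = 12.96 mm → use 13 mm.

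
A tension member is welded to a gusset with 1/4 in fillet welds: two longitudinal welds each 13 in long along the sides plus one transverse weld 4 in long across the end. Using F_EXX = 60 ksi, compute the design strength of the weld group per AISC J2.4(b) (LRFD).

t_e = 0.707 × 0.25 = 0.1767 in.
R_nwl = 0.6 × 60 × 0.1767 × 26 = 165.4 kip (longitudinal, 2 welds).
R_nwt = 0.6 × 60 × 0.1767 × 4 = 25.45 kip (transverse, base value).
(i) R_nwl + R_nwt = 190.9 kip; (ii) 0.85 R_nwl + 1.5 R_nwt = 178.8 kip.
R_n = max = 190.9 kip [governs: (i)]; φR_n = 143.2 kip.

φR_n ≈ 143 kip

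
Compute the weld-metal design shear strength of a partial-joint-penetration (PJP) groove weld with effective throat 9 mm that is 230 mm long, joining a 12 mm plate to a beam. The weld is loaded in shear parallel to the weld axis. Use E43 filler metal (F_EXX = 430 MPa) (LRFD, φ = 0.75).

φR_n ≈ 401 kN

Effective throat (given) t_e = 9 mm.
A_we = 9 × 230 = 2070 mm².
F_nw = 0.6 F_EXX = 258 MPa.
φR_n = 0.75 × 258 × 2070 × 10⁻³ = 400.5 kN.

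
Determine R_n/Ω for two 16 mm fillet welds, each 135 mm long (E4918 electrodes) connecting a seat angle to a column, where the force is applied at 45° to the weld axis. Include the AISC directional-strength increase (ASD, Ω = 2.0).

E49XX → F_EXX = 490 MPa.
t_e = 0.707 × 16 = 11.31 mm; A_we = 11.31 × 270 = 3054 mm².
Directional factor: 1.0 + 0.5 sin^1.5(45°) = 1.297.
F_nw = 0.6 × 490 × 1.297 = 381.4 MPa.
R_n/Ω = (381.4 × 3054) / 2.0 × 10⁻³ = 582.5 kN.

R_n/Ω ≈ 582 kN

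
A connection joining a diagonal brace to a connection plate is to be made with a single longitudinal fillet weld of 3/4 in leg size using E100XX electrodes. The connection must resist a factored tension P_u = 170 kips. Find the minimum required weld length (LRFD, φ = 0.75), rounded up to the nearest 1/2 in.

E100XX → F_EXX = 100 ksi.
Throat t_e = 0.707 × 0.75 = 0.5302 in.
φr_n = 0.75 × 0.6 × 100 × 0.5302 = 23.86 kips/in.
L_req = P_u / φr_n = 170 / 23.86 = 7.125 in total.
Round up → use L = 7.5 in.

L = 7.5 in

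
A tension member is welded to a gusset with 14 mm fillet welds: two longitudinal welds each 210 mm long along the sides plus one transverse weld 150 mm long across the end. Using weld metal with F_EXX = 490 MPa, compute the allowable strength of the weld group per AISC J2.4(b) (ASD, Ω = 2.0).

t_e = 0.707 × 14 = 9.898 mm.
R_nwl = 0.6 × 490 × 9.898 × 420 × 10⁻³ = 1222 kN (longitudinal, 2 welds).
R_nwt = 0.6 × 490 × 9.898 × 150 × 10⁻³ = 436.5 kN (transverse, base value).
(i) R_nwl + R_nwt = 1659 kN; (ii) 0.85 R_nwl + 1.5 R_nwt = 1694 kN.
R_n = max = 1694 kN [governs: (ii)]; R_n/Ω = 846.8 kN.

R_n/Ω ≈ 847 kN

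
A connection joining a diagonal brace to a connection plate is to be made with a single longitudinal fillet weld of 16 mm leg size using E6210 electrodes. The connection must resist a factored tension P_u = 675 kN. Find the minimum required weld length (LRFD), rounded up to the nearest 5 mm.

L = 215 mm

E62XX → F_EXX = 620 MPa.
Throat t_e = 0.707 × 16 = 11.31 mm.
φr_n = 0.75 × 0.6 × 620 × 11.31 × 10⁻³ = 3.156 kN/mm.
L_req = P_u / φr_n = 675 / 3.156 = 213.9 mm total.
Round up → use L = 215 mm.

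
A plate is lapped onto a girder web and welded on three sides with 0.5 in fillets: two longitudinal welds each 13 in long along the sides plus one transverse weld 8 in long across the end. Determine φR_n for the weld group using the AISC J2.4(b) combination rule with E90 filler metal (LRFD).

φR_n ≈ 488 kips

E90XX → F_EXX = 90 ksi.
t_e = 0.707 × 0.5 = 0.3535 in.
R_nwl = 0.6 × 90 × 0.3535 × 26 = 496.3 kips (longitudinal, 2 welds).
R_nwt = 0.6 × 90 × 0.3535 × 8 = 152.7 kips (transverse, base value).
(i) R_nwl + R_nwt = 649 kips; (ii) 0.85 R_nwl + 1.5 R_nwt = 650.9 kips.
R_n = max = 650.9 kips [governs: (ii)]; φR_n = 488.2 kips.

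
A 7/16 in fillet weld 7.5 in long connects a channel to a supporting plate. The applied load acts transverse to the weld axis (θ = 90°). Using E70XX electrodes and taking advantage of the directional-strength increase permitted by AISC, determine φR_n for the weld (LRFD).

φR_n ≈ 110 kips

E70XX → F_EXX = 70 ksi.
t_e = 0.707 × 0.4375 = 0.3093 in; A_we = 0.3093 × 7.5 = 2.32 in².
Directional factor: 1.0 + 0.5 sin^1.5(90°) = 1.5.
F_nw = 0.6 × 70 × 1.5 = 63 ksi.
φR_n = 0.75 × 63 × 2.32 = 109.6 kips.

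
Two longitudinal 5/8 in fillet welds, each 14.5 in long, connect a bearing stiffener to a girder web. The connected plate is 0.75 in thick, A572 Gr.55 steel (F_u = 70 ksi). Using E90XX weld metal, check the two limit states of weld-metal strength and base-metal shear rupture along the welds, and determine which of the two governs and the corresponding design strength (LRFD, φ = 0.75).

φR_n ≈ 519 kips (weld metal governs)

E90XX → F_EXX = 90 ksi.
t_e = 0.707 × 0.625 = 0.4419 in; L = 29 in.
Weld metal: φR_n = 0.75 × 0.6 × 90 × 0.4419 × 29 = 519 kips.
Base metal (shear rupture): φR_n = 0.75 × 0.6 × 70 × 0.75 × 29 = 685.1 kips.
Governing: weld metal.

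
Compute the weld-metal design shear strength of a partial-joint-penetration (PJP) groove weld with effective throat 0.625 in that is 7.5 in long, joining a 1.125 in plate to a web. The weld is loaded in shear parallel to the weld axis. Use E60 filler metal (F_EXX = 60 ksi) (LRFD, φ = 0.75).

φR_n ≈ 127 kip

Effective throat (given) t_e = 0.625 in.
A_we = 0.625 × 7.5 = 4.688 in².
F_nw = 0.6 F_EXX = 36 ksi.
φR_n = 0.75 × 36 × 4.688 = 126.6 kip.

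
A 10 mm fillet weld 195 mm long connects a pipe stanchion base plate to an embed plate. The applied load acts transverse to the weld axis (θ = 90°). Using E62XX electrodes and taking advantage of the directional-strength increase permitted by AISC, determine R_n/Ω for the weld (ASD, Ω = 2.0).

E62XX → F_EXX = 620 MPa.
t_e = 0.707 × 10 = 7.07 mm; A_we = 7.07 × 195 = 1379 mm².
Directional factor: 1.0 + 0.5 sin^1.5(90°) = 1.5.
F_nw = 0.6 × 620 × 1.5 = 558 MPa.
R_n/Ω = (558 × 1379) / 2.0 × 10⁻³ = 384.6 kN.

R_n/Ω ≈ 385 kN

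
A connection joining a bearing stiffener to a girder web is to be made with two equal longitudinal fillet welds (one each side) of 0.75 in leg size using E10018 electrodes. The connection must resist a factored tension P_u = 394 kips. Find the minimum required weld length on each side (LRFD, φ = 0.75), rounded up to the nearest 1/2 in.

L = 8.5 in on each side

E100XX → F_EXX = 100 ksi.
Throat t_e = 0.707 × 0.75 = 0.5302 in.
φr_n = 0.75 × 0.6 × 100 × 0.5302 = 23.86 kips/in.
L_req = P_u / φr_n = 394 / 23.86 = 16.51 in total.
Per side: 16.51 / 2 = 8.256 in.
Round up → use L = 8.5 in on each side.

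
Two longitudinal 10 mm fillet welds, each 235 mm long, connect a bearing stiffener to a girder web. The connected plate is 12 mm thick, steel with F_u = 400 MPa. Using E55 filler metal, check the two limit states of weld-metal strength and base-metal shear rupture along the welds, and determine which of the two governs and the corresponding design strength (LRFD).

φR_n ≈ 822 kN (weld metal governs)

E55XX → F_EXX = 550 MPa.
t_e = 0.707 × 10 = 7.07 mm; L = 470 mm.
Weld metal: φR_n = 0.75 × 0.6 × 550 × 7.07 × 470 × 10⁻³ = 822.4 kN.
Base metal (shear rupture): φR_n = 0.75 × 0.6 × 400 × 12 × 470 × 10⁻³ = 1015 kN.
Governing: weld metal.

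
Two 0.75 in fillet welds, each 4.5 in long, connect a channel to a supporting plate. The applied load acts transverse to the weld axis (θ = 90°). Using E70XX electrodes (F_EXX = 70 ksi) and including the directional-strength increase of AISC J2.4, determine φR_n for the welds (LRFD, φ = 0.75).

φR_n ≈ 225 kips

t_e = 0.707 × 0.75 = 0.5302 in; A_we = 0.5302 × 9 = 4.772 in².
Directional factor: 1.0 + 0.5 sin^1.5(90°) = 1.5.
F_nw = 0.6 × 70 × 1.5 = 63 ksi.
φR_n = 0.75 × 63 × 4.772 = 225.5 kips.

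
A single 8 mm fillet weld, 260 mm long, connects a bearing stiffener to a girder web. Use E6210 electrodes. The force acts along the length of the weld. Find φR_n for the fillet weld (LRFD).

φR_n ≈ 410 kN

E62XX → F_EXX = 620 MPa.
Effective throat t_e = 0.707 × 8 = 5.656 mm.
Total length L = 260 mm; A_we = 5.656 × 260 = 1471 mm².
F_nw = 0.6 F_EXX = 0.6 × 620 = 372 MPa.
φR_n = 0.75 × 372 × 1471 × 10⁻³ = 410.3 kN.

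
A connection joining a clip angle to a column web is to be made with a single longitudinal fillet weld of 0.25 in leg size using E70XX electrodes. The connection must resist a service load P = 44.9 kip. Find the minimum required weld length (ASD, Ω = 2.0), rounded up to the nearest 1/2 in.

E70XX → F_EXX = 70 ksi.
Throat t_e = 0.707 × 0.25 = 0.1767 in.
r_n/Ω = (0.6 × 70 × 0.1767) / 2.0 = 3.712 kip/in.
L_req = P / (r_n/Ω) = 44.9 / 3.712 = 12.1 in total.
Round up → use L = 12.5 in.

L = 12.5 in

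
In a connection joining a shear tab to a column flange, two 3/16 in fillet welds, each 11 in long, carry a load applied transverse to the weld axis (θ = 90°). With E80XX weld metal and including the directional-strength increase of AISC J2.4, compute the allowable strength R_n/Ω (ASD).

E80XX → F_EXX = 80 ksi.
t_e = 0.707 × 0.1875 = 0.1326 in; A_we = 0.1326 × 22 = 2.916 in².
Directional factor: 1.0 + 0.5 sin^1.5(90°) = 1.5.
F_nw = 0.6 × 80 × 1.5 = 72 ksi.
R_n/Ω = (72 × 2.916) / 2.0 = 105 kip.

R_n/Ω ≈ 105 kip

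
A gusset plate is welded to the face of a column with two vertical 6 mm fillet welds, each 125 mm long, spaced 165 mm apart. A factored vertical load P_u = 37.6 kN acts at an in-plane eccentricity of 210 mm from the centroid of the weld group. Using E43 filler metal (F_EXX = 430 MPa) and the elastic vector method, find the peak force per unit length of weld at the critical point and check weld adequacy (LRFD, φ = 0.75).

f_max ≈ 531 N/mm; adequate

Total weld length L_w = 250 mm. Treat welds as unit-width lines.
Polar moment about centroid: J = 2[d³/12 + d(b/2)²] = 2[125³/12 + 125×82.5²] = 2027000 mm³.
Direct shear f_v = P/L_w = 37.6×10³ / 250 = 150.4 N/mm (vertical).
Torsion M = P·e = 37.6×10³ × 210 = 7896000 N·mm.
Critical point at (x, y) = (82.5, 62.5) from centroid. f_tx = M·y/J = 243.5 N/mm; f_ty = M·x/J = 321.4 N/mm.
Resultant f_max = √[f_tx² + (f_v + f_ty)²] = √[243.5² + (150.4 + 321.4)²] = 530.9 N/mm.
Capacity per unit length: φr_n = 0.75 × 0.6 × 430 × (0.707 × 6) = 820.8 N/mm.
530.9 ≤ 820.8 → adequate.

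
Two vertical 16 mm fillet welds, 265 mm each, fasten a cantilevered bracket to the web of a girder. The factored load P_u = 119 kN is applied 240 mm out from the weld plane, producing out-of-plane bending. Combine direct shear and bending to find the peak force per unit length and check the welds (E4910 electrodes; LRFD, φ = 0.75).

E49XX → F_EXX = 490 MPa.
L_w = 2 × 265 = 530 mm; section modulus (unit throat) S = 2 × L²/6 = 23410 mm².
Direct shear f_v = P/L_w = 119×10³/530 = 224.5 N/mm.
Moment M = P × e = 119×10³ × 240 = 28560000 N·mm; bending f_b = M/S = 1220 N/mm.
f_max = √(f_v² + f_b²) = √(224.5² + 1220²) = 1241 N/mm.
φr_n = 0.75 × 0.6 × 490 × (0.707 × 16) = 2494 N/mm → adequate.

f_max ≈ 1240 N/mm; adequate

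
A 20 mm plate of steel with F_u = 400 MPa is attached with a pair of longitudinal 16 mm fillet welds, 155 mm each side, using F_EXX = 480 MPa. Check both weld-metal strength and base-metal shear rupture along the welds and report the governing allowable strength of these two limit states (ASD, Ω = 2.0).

R_n/Ω ≈ 505 kN (weld metal governs)

t_e = 0.707 × 16 = 11.31 mm; L = 310 mm.
Weld metal: R_n/Ω = (1/2.0) × 0.6 × 480 × 11.31 × 310 × 10⁻³ = 505 kN.
Base metal (shear rupture): R_n/Ω = (1/2.0) × 0.6 × 400 × 20 × 310 × 10⁻³ = 744 kN.
Governing: weld metal.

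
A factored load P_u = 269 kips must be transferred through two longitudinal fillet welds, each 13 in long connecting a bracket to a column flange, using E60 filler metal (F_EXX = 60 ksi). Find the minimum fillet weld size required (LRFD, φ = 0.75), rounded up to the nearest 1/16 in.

Total weld length L = 26 in.
Required throat t_e = P_u / (φ × 0.6 F_EXX × L) = 269 / (0.75 × 0.6 × 60 × 26) = 0.3832 in.
Required leg w = t_e / 0.707 = 0.542 in → use 9/16 in.

w = 9/16 in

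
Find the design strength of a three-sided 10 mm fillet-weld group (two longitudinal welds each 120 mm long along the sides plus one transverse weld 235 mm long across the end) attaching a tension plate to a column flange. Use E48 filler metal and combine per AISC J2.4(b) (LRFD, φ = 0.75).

E48XX → F_EXX = 480 MPa.
t_e = 0.707 × 10 = 7.07 mm.
R_nwl = 0.6 × 480 × 7.07 × 240 × 10⁻³ = 488.7 kN (longitudinal, 2 welds).
R_nwt = 0.6 × 480 × 7.07 × 235 × 10⁻³ = 478.5 kN (transverse, base value).
(i) R_nwl + R_nwt = 967.2 kN; (ii) 0.85 R_nwl + 1.5 R_nwt = 1133 kN.
R_n = max = 1133 kN [governs: (ii)]; φR_n = 849.8 kN.

φR_n ≈ 850 kN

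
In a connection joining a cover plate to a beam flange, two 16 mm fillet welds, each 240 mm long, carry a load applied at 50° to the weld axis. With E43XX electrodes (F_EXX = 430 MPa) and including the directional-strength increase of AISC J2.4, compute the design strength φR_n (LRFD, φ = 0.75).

φR_n ≈ 1400 kN

t_e = 0.707 × 16 = 11.31 mm; A_we = 11.31 × 480 = 5430 mm².
Directional factor: 1.0 + 0.5 sin^1.5(50°) = 1.335.
F_nw = 0.6 × 430 × 1.335 = 344.5 MPa.
φR_n = 0.75 × 344.5 × 5430 × 10⁻³ = 1403 kN.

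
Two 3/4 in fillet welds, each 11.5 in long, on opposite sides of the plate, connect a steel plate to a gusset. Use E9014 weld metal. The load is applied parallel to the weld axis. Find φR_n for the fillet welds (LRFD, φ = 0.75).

φR_n ≈ 494 kips

E90XX → F_EXX = 90 ksi.
Effective throat t_e = 0.707 × 0.75 = 0.5302 in.
Total length L = 23 in; A_we = 0.5302 × 23 = 12.2 in².
F_nw = 0.6 F_EXX = 0.6 × 90 = 54 ksi.
φR_n = 0.75 × 54 × 12.2 = 493.9 kips.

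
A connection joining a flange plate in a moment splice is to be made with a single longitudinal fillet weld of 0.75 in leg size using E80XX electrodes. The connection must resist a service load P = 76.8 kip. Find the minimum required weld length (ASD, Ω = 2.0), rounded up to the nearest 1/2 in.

L = 6.5 in

E80XX → F_EXX = 80 ksi.
Throat t_e = 0.707 × 0.75 = 0.5302 in.
r_n/Ω = (0.6 × 80 × 0.5302) / 2.0 = 12.73 kip/in.
L_req = P / (r_n/Ω) = 76.8 / 12.73 = 6.035 in total.
Round up → use L = 6.5 in.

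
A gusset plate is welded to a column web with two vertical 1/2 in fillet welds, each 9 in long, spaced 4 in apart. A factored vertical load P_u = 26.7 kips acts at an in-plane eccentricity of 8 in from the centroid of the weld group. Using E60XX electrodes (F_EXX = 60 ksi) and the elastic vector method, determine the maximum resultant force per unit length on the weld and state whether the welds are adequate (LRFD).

f_max ≈ 6.19 kip/in; adequate

Total weld length L_w = 18 in. Treat welds as unit-width lines.
Polar moment about centroid: J = 2[d³/12 + d(b/2)²] = 2[9³/12 + 9×2²] = 193.5 in³.
Direct shear f_v = P/L_w = 26.7 / 18 = 1.483 kip/in (vertical).
Torsion M = P·e = 26.7 × 8 = 213.6 kip·in.
Critical point at (x, y) = (2, 4.5) from centroid. f_tx = M·y/J = 4.967 kip/in; f_ty = M·x/J = 2.208 kip/in.
Resultant f_max = √[f_tx² + (f_v + f_ty)²] = √[4.967² + (1.483 + 2.208)²] = 6.189 kip/in.
Capacity per unit length: φr_n = 0.75 × 0.6 × 60 × (0.707 × 0.5) = 9.544 kip/in.
6.189 ≤ 9.544 → adequate.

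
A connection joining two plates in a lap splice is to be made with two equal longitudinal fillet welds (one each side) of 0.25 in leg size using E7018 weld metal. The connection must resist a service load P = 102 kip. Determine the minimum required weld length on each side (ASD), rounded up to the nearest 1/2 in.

E70XX → F_EXX = 70 ksi.
Throat t_e = 0.707 × 0.25 = 0.1767 in.
r_n/Ω = (0.6 × 70 × 0.1767) / 2.0 = 3.712 kip/in.
L_req = P / (r_n/Ω) = 102 / 3.712 = 27.48 in total.
Per side: 27.48 / 2 = 13.74 in.
Round up → use L = 14 in on each side.

L = 14 in on each side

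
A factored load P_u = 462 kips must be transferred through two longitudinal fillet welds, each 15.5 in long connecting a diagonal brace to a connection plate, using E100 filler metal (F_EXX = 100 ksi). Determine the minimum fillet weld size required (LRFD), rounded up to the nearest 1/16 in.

Total weld length L = 31 in.
Required throat t_e = P_u / (φ × 0.6 F_EXX × L) = 462 / (0.75 × 0.6 × 100 × 31) = 0.3312 in.
Required leg w = t_e / 0.707 = 0.4684 in → use 1/2 in.

w = 1/2 in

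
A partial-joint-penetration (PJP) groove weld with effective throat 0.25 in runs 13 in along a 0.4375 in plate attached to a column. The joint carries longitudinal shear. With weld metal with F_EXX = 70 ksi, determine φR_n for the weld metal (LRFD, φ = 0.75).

φR_n ≈ 102 kip

Effective throat (given) t_e = 0.25 in.
A_we = 0.25 × 13 = 3.25 in².
F_nw = 0.6 F_EXX = 42 ksi.
φR_n = 0.75 × 42 × 3.25 = 102.4 kip.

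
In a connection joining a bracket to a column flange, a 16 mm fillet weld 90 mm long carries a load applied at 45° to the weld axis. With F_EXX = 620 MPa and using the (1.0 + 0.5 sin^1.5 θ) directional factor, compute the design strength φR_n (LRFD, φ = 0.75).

t_e = 0.707 × 16 = 11.31 mm; A_we = 11.31 × 90 = 1018 mm².
Directional factor: 1.0 + 0.5 sin^1.5(45°) = 1.297.
F_nw = 0.6 × 620 × 1.297 = 482.6 MPa.
φR_n = 0.75 × 482.6 × 1018 × 10⁻³ = 368.5 kN.

φR_n ≈ 368 kN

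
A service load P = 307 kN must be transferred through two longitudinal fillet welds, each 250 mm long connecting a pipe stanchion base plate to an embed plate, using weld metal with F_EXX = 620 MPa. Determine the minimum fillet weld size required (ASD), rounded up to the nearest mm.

w = 5 mm

Total weld length L = 500 mm.
Required throat t_e = P × Ω / (0.6 F_EXX × L) = 307 × 2.0 / (0.6 × 620 × 500 × 10⁻³) = 3.301 mm.
Required leg w = t_e / 0.707 = 4.669 mm → use 5 mm.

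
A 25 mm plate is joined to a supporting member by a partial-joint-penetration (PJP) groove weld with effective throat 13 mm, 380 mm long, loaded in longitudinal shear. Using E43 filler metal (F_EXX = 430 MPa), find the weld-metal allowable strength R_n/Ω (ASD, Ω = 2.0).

R_n/Ω ≈ 637 kN

Effective throat (given) t_e = 13 mm.
A_we = 13 × 380 = 4940 mm².
F_nw = 0.6 F_EXX = 258 MPa.
R_n/Ω = (258 × 4940) / 2.0 × 10⁻³ = 637.3 kN.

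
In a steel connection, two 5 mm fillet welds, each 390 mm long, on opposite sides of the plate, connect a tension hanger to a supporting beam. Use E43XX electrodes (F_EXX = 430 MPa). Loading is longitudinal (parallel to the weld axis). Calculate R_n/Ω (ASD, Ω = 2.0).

R_n/Ω ≈ 356 kN

Effective throat t_e = 0.707 × 5 = 3.535 mm.
Total length L = 780 mm; A_we = 3.535 × 780 = 2757 mm².
F_nw = 0.6 F_EXX = 0.6 × 430 = 258 MPa.
R_n = 258 × 2757 × 10⁻³ = 711.4 kN; R_n/Ω = 711.4/2.0 = 355.7 kN.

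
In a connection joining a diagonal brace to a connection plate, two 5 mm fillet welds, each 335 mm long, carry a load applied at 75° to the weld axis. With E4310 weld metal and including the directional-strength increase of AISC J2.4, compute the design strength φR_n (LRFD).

E43XX → F_EXX = 430 MPa.
t_e = 0.707 × 5 = 3.535 mm; A_we = 3.535 × 670 = 2368 mm².
Directional factor: 1.0 + 0.5 sin^1.5(75°) = 1.475.
F_nw = 0.6 × 430 × 1.475 = 380.5 MPa.
φR_n = 0.75 × 380.5 × 2368 × 10⁻³ = 675.8 kN.

φR_n ≈ 676 kN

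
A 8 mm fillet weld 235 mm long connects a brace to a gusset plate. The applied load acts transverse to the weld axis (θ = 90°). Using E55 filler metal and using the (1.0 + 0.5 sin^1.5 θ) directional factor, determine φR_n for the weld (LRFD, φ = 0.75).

E55XX → F_EXX = 550 MPa.
t_e = 0.707 × 8 = 5.656 mm; A_we = 5.656 × 235 = 1329 mm².
Directional factor: 1.0 + 0.5 sin^1.5(90°) = 1.5.
F_nw = 0.6 × 550 × 1.5 = 495 MPa.
φR_n = 0.75 × 495 × 1329 × 10⁻³ = 493.5 kN.

φR_n ≈ 493 kN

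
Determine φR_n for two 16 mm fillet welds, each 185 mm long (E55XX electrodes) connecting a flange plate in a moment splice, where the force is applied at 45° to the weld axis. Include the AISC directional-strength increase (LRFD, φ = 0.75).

E55XX → F_EXX = 550 MPa.
t_e = 0.707 × 16 = 11.31 mm; A_we = 11.31 × 370 = 4185 mm².
Directional factor: 1.0 + 0.5 sin^1.5(45°) = 1.297.
F_nw = 0.6 × 550 × 1.297 = 428.1 MPa.
φR_n = 0.75 × 428.1 × 4185 × 10⁻³ = 1344 kN.

φR_n ≈ 1340 kN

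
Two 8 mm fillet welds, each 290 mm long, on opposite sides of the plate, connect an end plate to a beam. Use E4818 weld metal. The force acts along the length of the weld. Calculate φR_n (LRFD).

φR_n ≈ 709 kN

E48XX → F_EXX = 480 MPa.
Effective throat t_e = 0.707 × 8 = 5.656 mm.
Total length L = 580 mm; A_we = 5.656 × 580 = 3280 mm².
F_nw = 0.6 F_EXX = 0.6 × 480 = 288 MPa.
φR_n = 0.75 × 288 × 3280 × 10⁻³ = 708.6 kN.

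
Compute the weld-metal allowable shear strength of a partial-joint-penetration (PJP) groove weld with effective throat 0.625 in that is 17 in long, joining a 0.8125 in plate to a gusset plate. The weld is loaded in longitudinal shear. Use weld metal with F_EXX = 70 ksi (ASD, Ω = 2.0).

R_n/Ω ≈ 223 kips

Effective throat (given) t_e = 0.625 in.
A_we = 0.625 × 17 = 10.62 in².
F_nw = 0.6 F_EXX = 42 ksi.
R_n/Ω = (42 × 10.62) / 2.0 = 223.1 kips.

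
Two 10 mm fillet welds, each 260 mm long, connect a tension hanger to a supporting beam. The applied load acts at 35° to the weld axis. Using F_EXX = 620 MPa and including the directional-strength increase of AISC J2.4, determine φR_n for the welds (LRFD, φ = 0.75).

φR_n ≈ 1250 kN

t_e = 0.707 × 10 = 7.07 mm; A_we = 7.07 × 520 = 3676 mm².
Directional factor: 1.0 + 0.5 sin^1.5(35°) = 1.217.
F_nw = 0.6 × 620 × 1.217 = 452.8 MPa.
φR_n = 0.75 × 452.8 × 3676 × 10⁻³ = 1248 kN.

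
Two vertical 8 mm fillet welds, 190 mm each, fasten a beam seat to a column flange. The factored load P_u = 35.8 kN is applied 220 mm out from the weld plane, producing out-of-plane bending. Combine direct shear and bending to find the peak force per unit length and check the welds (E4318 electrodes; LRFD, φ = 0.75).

E43XX → F_EXX = 430 MPa.
L_w = 2 × 190 = 380 mm; section modulus (unit throat) S = 2 × L²/6 = 12030 mm².
Direct shear f_v = P/L_w = 35.8×10³/380 = 94.21 N/mm.
Moment M = P × e = 35.8×10³ × 220 = 7876000 N·mm; bending f_b = M/S = 654.5 N/mm.
f_max = √(f_v² + f_b²) = √(94.21² + 654.5²) = 661.3 N/mm.
φr_n = 0.75 × 0.6 × 430 × (0.707 × 8) = 1094 N/mm → adequate.

f_max ≈ 661 N/mm; adequate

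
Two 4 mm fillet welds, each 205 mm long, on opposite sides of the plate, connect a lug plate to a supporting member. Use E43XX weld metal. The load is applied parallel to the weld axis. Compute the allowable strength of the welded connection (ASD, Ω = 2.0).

E43XX → F_EXX = 430 MPa.
Effective throat t_e = 0.707 × 4 = 2.828 mm.
Total length L = 410 mm; A_we = 2.828 × 410 = 1159 mm².
F_nw = 0.6 F_EXX = 0.6 × 430 = 258 MPa.
R_n = 258 × 1159 × 10⁻³ = 299.1 kN; R_n/Ω = 299.1/2.0 = 149.6 kN.

R_n/Ω ≈ 150 kN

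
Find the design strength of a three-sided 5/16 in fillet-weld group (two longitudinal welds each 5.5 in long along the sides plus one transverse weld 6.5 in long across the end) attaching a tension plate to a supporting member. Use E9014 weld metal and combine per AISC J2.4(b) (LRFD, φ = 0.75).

φR_n ≈ 171 kips

E90XX → F_EXX = 90 ksi.
t_e = 0.707 × 0.3125 = 0.2209 in.
R_nwl = 0.6 × 90 × 0.2209 × 11 = 131.2 kips (longitudinal, 2 welds).
R_nwt = 0.6 × 90 × 0.2209 × 6.5 = 77.55 kips (transverse, base value).
(i) R_nwl + R_nwt = 208.8 kips; (ii) 0.85 R_nwl + 1.5 R_nwt = 227.9 kips.
R_n = max = 227.9 kips [governs: (ii)]; φR_n = 170.9 kips.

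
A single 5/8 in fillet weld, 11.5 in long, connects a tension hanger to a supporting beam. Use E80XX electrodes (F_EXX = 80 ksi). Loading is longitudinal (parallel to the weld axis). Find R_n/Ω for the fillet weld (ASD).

Effective throat t_e = 0.707 × 0.625 = 0.4419 in.
Total length L = 11.5 in; A_we = 0.4419 × 11.5 = 5.082 in².
F_nw = 0.6 F_EXX = 0.6 × 80 = 48 ksi.
R_n = 48 × 5.082 = 243.9 kip; R_n/Ω = 243.9/2.0 = 122 kip.

R_n/Ω ≈ 122 kip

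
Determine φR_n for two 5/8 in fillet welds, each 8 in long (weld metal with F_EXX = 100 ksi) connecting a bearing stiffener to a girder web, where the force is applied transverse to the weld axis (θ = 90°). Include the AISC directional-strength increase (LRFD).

φR_n ≈ 477 kips

t_e = 0.707 × 0.625 = 0.4419 in; A_we = 0.4419 × 16 = 7.07 in².
Directional factor: 1.0 + 0.5 sin^1.5(90°) = 1.5.
F_nw = 0.6 × 100 × 1.5 = 90 ksi.
φR_n = 0.75 × 90 × 7.07 = 477.2 kips.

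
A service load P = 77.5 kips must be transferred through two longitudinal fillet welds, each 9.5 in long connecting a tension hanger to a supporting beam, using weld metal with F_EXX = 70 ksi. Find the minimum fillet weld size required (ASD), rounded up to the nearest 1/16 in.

Total weld length L = 19 in.
Required throat t_e = P × Ω / (0.6 F_EXX × L) = 77.5 × 2.0 / (0.6 × 70 × 19) = 0.1942 in.
Required leg w = t_e / 0.707 = 0.2747 in → use 5/16 in.

w = 5/16 in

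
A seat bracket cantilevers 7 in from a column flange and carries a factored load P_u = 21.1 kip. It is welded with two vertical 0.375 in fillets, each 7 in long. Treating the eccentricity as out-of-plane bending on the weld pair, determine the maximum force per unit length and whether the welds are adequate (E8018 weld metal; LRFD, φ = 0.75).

E80XX → F_EXX = 80 ksi.
L_w = 2 × 7 = 14 in; section modulus (unit throat) S = 2 × L²/6 = 16.33 in².
Direct shear f_v = P/L_w = 21.1/14 = 1.507 kip/in.
Moment M = P × e = 21.1 × 7 = 147.7 kip·in; bending f_b = M/S = 9.043 kip/in.
f_max = √(f_v² + f_b²) = √(1.507² + 9.043²) = 9.168 kip/in.
φr_n = 0.75 × 0.6 × 80 × (0.707 × 0.375) = 9.544 kip/in → adequate.

f_max ≈ 9.17 kip/in; adequate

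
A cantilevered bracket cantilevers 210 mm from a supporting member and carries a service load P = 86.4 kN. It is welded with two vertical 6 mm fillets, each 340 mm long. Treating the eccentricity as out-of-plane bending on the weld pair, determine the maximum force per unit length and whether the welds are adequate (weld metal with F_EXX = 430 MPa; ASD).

L_w = 2 × 340 = 680 mm; section modulus (unit throat) S = 2 × L²/6 = 38530 mm².
Direct shear f_v = P/L_w = 86.4×10³/680 = 127.1 N/mm.
Moment M = P × e = 86.4×10³ × 210 = 18144000 N·mm; bending f_b = M/S = 470.9 N/mm.
f_max = √(f_v² + f_b²) = √(127.1² + 470.9²) = 487.7 N/mm.
r_n/Ω = (1/2.0) × 0.6 × 430 × (0.707 × 6) = 547.2 N/mm → adequate.

f_max ≈ 488 N/mm; adequate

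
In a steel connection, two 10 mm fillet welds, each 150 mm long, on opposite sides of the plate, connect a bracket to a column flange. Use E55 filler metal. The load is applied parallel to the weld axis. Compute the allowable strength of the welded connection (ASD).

R_n/Ω ≈ 350 kN

E55XX → F_EXX = 550 MPa.
Effective throat t_e = 0.707 × 10 = 7.07 mm.
Total length L = 300 mm; A_we = 7.07 × 300 = 2121 mm².
F_nw = 0.6 F_EXX = 0.6 × 550 = 330 MPa.
R_n = 330 × 2121 × 10⁻³ = 699.9 kN; R_n/Ω = 699.9/2.0 = 350 kN.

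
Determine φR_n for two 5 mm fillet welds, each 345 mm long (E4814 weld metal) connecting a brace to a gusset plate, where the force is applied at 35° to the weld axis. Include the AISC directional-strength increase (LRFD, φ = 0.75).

E48XX → F_EXX = 480 MPa.
t_e = 0.707 × 5 = 3.535 mm; A_we = 3.535 × 690 = 2439 mm².
Directional factor: 1.0 + 0.5 sin^1.5(35°) = 1.217.
F_nw = 0.6 × 480 × 1.217 = 350.6 MPa.
φR_n = 0.75 × 350.6 × 2439 × 10⁻³ = 641.3 kN.

φR_n ≈ 641 kN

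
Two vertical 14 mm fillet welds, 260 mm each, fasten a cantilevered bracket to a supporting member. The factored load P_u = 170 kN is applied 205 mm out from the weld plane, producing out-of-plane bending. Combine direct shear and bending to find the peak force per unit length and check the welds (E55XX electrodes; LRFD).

E55XX → F_EXX = 550 MPa.
L_w = 2 × 260 = 520 mm; section modulus (unit throat) S = 2 × L²/6 = 22530 mm².
Direct shear f_v = P/L_w = 170×10³/520 = 326.9 N/mm.
Moment M = P × e = 170×10³ × 205 = 34850000 N·mm; bending f_b = M/S = 1547 N/mm.
f_max = √(f_v² + f_b²) = √(326.9² + 1547²) = 1581 N/mm.
φr_n = 0.75 × 0.6 × 550 × (0.707 × 14) = 2450 N/mm → adequate.

f_max ≈ 1580 N/mm; adequate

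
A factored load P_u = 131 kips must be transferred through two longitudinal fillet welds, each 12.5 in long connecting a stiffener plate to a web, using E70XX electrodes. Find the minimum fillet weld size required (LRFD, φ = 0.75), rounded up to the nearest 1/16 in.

w = 1/4 in

E70XX → F_EXX = 70 ksi.
Total weld length L = 25 in.
Required throat t_e = P_u / (φ × 0.6 F_EXX × L) = 131 / (0.75 × 0.6 × 70 × 25) = 0.1663 in.
Required leg w = t_e / 0.707 = 0.2353 in → use 1/4 in.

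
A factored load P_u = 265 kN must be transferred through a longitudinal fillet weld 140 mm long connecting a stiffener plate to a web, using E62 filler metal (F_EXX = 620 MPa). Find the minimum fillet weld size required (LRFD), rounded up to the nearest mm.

w = 10 mm

Total weld length L = 140 mm.
Required throat t_e = P_u / (φ × 0.6 F_EXX × L) = 265 / (0.75 × 0.6 × 620 × 140 × 10⁻³) = 6.784 mm.
Required leg w = t_e / 0.707 = 9.596 mm → use 10 mm.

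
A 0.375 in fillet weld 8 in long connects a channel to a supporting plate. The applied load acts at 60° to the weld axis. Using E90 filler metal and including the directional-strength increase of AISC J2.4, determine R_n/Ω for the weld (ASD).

E90XX → F_EXX = 90 ksi.
t_e = 0.707 × 0.375 = 0.2651 in; A_we = 0.2651 × 8 = 2.121 in².
Directional factor: 1.0 + 0.5 sin^1.5(60°) = 1.403.
F_nw = 0.6 × 90 × 1.403 = 75.76 ksi.
R_n/Ω = (75.76 × 2.121) / 2.0 = 80.34 kip.

R_n/Ω ≈ 80.3 kip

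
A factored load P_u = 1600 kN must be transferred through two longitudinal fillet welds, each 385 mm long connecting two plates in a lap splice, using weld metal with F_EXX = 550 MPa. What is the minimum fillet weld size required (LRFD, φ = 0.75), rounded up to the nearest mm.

w = 12 mm

Total weld length L = 770 mm.
Required throat t_e = P_u / (φ × 0.6 F_EXX × L) = 1600 / (0.75 × 0.6 × 550 × 770 × 10⁻³) = 8.396 mm.
Required leg w = t_e / 0.707 = 11.88 mm → use 12 mm.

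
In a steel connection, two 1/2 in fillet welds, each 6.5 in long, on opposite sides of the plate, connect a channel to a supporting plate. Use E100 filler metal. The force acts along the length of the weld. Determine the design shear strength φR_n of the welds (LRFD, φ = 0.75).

E100XX → F_EXX = 100 ksi.
Effective throat t_e = 0.707 × 0.5 = 0.3535 in.
Total length L = 13 in; A_we = 0.3535 × 13 = 4.595 in².
F_nw = 0.6 F_EXX = 0.6 × 100 = 60 ksi.
φR_n = 0.75 × 60 × 4.595 = 206.8 kips.

φR_n ≈ 207 kips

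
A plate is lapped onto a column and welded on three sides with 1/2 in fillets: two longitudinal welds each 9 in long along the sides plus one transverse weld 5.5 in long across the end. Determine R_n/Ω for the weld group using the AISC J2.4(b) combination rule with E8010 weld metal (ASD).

R_n/Ω ≈ 200 kip

E80XX → F_EXX = 80 ksi.
t_e = 0.707 × 0.5 = 0.3535 in.
R_nwl = 0.6 × 80 × 0.3535 × 18 = 305.4 kip (longitudinal, 2 welds).
R_nwt = 0.6 × 80 × 0.3535 × 5.5 = 93.32 kip (transverse, base value).
(i) R_nwl + R_nwt = 398.7 kip; (ii) 0.85 R_nwl + 1.5 R_nwt = 399.6 kip.
R_n = max = 399.6 kip [governs: (ii)]; R_n/Ω = 199.8 kip.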